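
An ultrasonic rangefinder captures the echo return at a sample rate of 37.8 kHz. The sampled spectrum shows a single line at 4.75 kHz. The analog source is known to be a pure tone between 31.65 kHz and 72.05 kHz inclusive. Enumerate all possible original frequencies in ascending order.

33.05 kHz, 42.55 kHz, 70.85 kHz

Frequencies that alias to 4.75 kHz are k·fs ± 4.75 kHz for integer k ≥ 0.
k=0: 4.75 kHz.
k=1: 33.05 kHz, 42.55 kHz.
k=2: 70.85 kHz, 80.35 kHz.
k=3: 108.65 kHz, 118.15 kHz.
Within [31.65 kHz, 72.05 kHz]: 33.05 kHz, 42.55 kHz, 70.85 kHz.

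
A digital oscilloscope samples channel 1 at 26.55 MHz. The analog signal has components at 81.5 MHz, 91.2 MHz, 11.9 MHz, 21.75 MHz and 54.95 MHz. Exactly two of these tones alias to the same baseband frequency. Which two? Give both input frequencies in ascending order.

fs/2 = 13.275 MHz.
81.5 MHz mod fs = 1.85 MHz.
1.85 MHz ≤ fs/2 = 13.275 MHz, appears at 1.85 MHz.
91.2 MHz mod fs = 11.55 MHz.
11.55 MHz ≤ fs/2 = 13.275 MHz, appears at 11.55 MHz.
11.9 MHz ≤ fs/2 = 13.275 MHz, passes unchanged.
21.75 MHz > fs/2 = 13.275 MHz, folds to fs − 21.75 MHz = 4.8 MHz.
54.95 MHz mod fs = 1.85 MHz.
1.85 MHz ≤ fs/2 = 13.275 MHz, appears at 1.85 MHz.
54.95 MHz and 81.5 MHz both map to 1.85 MHz.

54.95 MHz, 81.5 MHz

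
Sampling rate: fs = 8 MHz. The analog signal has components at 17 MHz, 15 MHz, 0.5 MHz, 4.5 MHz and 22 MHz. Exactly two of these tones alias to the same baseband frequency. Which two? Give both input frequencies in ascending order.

fs/2 = 4 MHz.
17 MHz mod fs = 1 MHz.
1 MHz ≤ fs/2 = 4 MHz, appears at 1 MHz.
15 MHz mod fs = 7 MHz.
7 MHz > fs/2 = 4 MHz, folds to fs − 7 MHz = 1 MHz.
0.5 MHz ≤ fs/2 = 4 MHz, passes unchanged.
4.5 MHz > fs/2 = 4 MHz, folds to fs − 4.5 MHz = 3.5 MHz.
22 MHz mod fs = 6 MHz.
6 MHz > fs/2 = 4 MHz, folds to fs − 6 MHz = 2 MHz.
15 MHz and 17 MHz both map to 1 MHz.

15 MHz, 17 MHz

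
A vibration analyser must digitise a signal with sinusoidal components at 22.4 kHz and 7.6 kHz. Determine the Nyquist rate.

44.8 kHz

Highest-frequency component: 22.4 kHz.
Nyquist rate = 2 × 22.4 kHz = 44.8 kHz.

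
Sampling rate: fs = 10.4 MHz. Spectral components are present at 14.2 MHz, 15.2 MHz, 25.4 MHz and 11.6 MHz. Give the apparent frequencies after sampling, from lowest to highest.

fs/2 = 5.2 MHz.
14.2 MHz mod fs = 3.8 MHz.
3.8 MHz ≤ fs/2 = 5.2 MHz, appears at 3.8 MHz.
15.2 MHz mod fs = 4.8 MHz.
4.8 MHz ≤ fs/2 = 5.2 MHz, appears at 4.8 MHz.
25.4 MHz mod fs = 4.6 MHz.
4.6 MHz ≤ fs/2 = 5.2 MHz, appears at 4.6 MHz.
11.6 MHz mod fs = 1.2 MHz.
1.2 MHz ≤ fs/2 = 5.2 MHz, appears at 1.2 MHz.
Distinct values: {1.2 MHz, 3.8 MHz, 4.6 MHz, 4.8 MHz}.

1.2 MHz, 3.8 MHz, 4.6 MHz, 4.8 MHz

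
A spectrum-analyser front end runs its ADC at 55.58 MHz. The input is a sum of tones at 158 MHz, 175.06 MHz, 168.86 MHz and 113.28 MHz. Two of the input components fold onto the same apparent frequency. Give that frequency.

2.12 MHz

fs/2 = 27.79 MHz.
158 MHz mod fs = 46.84 MHz.
46.84 MHz > fs/2 = 27.79 MHz, folds to fs − 46.84 MHz = 8.74 MHz.
175.06 MHz mod fs = 8.32 MHz.
8.32 MHz ≤ fs/2 = 27.79 MHz, appears at 8.32 MHz.
168.86 MHz mod fs = 2.12 MHz.
2.12 MHz ≤ fs/2 = 27.79 MHz, appears at 2.12 MHz.
113.28 MHz mod fs = 2.12 MHz.
2.12 MHz ≤ fs/2 = 27.79 MHz, appears at 2.12 MHz.
113.28 MHz and 168.86 MHz both map to 2.12 MHz.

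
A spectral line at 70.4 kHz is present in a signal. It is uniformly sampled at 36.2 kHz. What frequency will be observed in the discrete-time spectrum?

70.4 kHz mod fs = 34.2 kHz.
34.2 kHz > fs/2 = 18.1 kHz, folds to fs − 34.2 kHz = 2 kHz.

2 kHz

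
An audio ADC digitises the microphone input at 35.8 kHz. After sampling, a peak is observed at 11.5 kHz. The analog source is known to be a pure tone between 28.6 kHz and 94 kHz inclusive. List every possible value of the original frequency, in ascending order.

47.3 kHz, 60.1 kHz, 83.1 kHz

Frequencies that alias to 11.5 kHz are k·fs ± 11.5 kHz for integer k ≥ 0.
k=0: 11.5 kHz.
k=1: 24.3 kHz, 47.3 kHz.
k=2: 60.1 kHz, 83.1 kHz.
k=3: 95.9 kHz, 118.9 kHz.
Within [28.6 kHz, 94 kHz]: 47.3 kHz, 60.1 kHz, 83.1 kHz.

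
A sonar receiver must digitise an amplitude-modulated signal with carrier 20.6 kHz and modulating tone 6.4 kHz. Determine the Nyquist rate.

AM sidebands sit at fc ± fm = 14.2 kHz and 27 kHz.
Highest-frequency component: 27 kHz.
Nyquist rate = 2 × 27 kHz = 54 kHz.

54 kHz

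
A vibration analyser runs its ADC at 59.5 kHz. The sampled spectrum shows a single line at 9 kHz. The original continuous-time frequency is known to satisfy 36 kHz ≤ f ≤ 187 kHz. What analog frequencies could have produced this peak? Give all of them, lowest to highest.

50.5 kHz, 68.5 kHz, 110 kHz, 128 kHz, 169.5 kHz

Frequencies that alias to 9 kHz are k·fs ± 9 kHz for integer k ≥ 0.
k=0: 9 kHz.
k=1: 50.5 kHz, 68.5 kHz.
k=2: 110 kHz, 128 kHz.
k=3: 169.5 kHz, 187.5 kHz.
k=4: 229 kHz, 247 kHz.
Within [36 kHz, 187 kHz]: 50.5 kHz, 68.5 kHz, 110 kHz, 128 kHz, 169.5 kHz.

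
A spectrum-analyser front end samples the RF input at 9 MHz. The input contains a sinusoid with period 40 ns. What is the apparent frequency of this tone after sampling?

T = 40 ns → f = 1/T = 25 MHz.
25 MHz mod fs = 7 MHz.
7 MHz > fs/2 = 4.5 MHz, folds to fs − 7 MHz = 2 MHz.

2 MHz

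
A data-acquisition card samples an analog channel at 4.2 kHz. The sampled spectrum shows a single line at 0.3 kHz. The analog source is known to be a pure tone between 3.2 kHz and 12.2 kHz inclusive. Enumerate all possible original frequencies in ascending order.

Frequencies that alias to 0.3 kHz are k·fs ± 0.3 kHz for integer k ≥ 0.
k=0: 0.3 kHz.
k=1: 3.9 kHz, 4.5 kHz.
k=2: 8.1 kHz, 8.7 kHz.
k=3: 12.3 kHz, 12.9 kHz.
Within [3.2 kHz, 12.2 kHz]: 3.9 kHz, 4.5 kHz, 8.1 kHz, 8.7 kHz.

3.9 kHz, 4.5 kHz, 8.1 kHz, 8.7 kHz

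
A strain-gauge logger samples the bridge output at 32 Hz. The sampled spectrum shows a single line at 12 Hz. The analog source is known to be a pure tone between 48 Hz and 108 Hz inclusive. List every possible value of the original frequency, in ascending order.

Frequencies that alias to 12 Hz are k·fs ± 12 Hz for integer k ≥ 0.
k=0: 12 Hz.
k=1: 20 Hz, 44 Hz.
k=2: 52 Hz, 76 Hz.
k=3: 84 Hz, 108 Hz.
k=4: 116 Hz, 140 Hz.
Within [48 Hz, 108 Hz]: 52 Hz, 76 Hz, 84 Hz, 108 Hz.

52 Hz, 76 Hz, 84 Hz, 108 Hz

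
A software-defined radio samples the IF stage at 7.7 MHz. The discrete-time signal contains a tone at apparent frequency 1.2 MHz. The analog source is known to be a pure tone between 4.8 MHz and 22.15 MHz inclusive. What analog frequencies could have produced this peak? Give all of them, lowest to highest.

6.5 MHz, 8.9 MHz, 14.2 MHz, 16.6 MHz, 21.9 MHz

Frequencies that alias to 1.2 MHz are k·fs ± 1.2 MHz for integer k ≥ 0.
k=0: 1.2 MHz.
k=1: 6.5 MHz, 8.9 MHz.
k=2: 14.2 MHz, 16.6 MHz.
k=3: 21.9 MHz, 24.3 MHz.
k=4: 29.6 MHz, 32 MHz.
Within [4.8 MHz, 22.15 MHz]: 6.5 MHz, 8.9 MHz, 14.2 MHz, 16.6 MHz, 21.9 MHz.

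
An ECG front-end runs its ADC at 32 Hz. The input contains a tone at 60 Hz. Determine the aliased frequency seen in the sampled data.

4 Hz

60 Hz mod fs = 28 Hz.
28 Hz > fs/2 = 16 Hz, folds to fs − 28 Hz = 4 Hz.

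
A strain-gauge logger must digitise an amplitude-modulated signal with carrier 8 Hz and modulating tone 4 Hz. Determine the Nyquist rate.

AM sidebands sit at fc ± fm = 4 Hz and 12 Hz.
Highest-frequency component: 12 Hz.
Nyquist rate = 2 × 12 Hz = 24 Hz.

24 Hz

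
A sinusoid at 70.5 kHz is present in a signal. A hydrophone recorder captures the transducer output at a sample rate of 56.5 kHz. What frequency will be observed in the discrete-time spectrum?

14 kHz

70.5 kHz mod fs = 14 kHz.
14 kHz ≤ fs/2 = 28.25 kHz, appears at 14 kHz.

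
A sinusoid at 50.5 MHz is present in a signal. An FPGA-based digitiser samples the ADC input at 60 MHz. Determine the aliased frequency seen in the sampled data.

50.5 MHz > fs/2 = 30 MHz, folds to fs − 50.5 MHz = 9.5 MHz.

9.5 MHz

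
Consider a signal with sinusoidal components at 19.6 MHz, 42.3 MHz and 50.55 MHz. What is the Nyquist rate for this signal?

Highest-frequency component: 50.55 MHz.
Nyquist rate = 2 × 50.55 MHz = 101.1 MHz.

101.1 MHz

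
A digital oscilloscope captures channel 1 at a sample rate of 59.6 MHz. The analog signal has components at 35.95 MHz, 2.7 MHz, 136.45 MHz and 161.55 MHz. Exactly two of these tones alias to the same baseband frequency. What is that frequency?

fs/2 = 29.8 MHz.
35.95 MHz > fs/2 = 29.8 MHz, folds to fs − 35.95 MHz = 23.65 MHz.
2.7 MHz ≤ fs/2 = 29.8 MHz, passes unchanged.
136.45 MHz mod fs = 17.25 MHz.
17.25 MHz ≤ fs/2 = 29.8 MHz, appears at 17.25 MHz.
161.55 MHz mod fs = 42.35 MHz.
42.35 MHz > fs/2 = 29.8 MHz, folds to fs − 42.35 MHz = 17.25 MHz.
136.45 MHz and 161.55 MHz both map to 17.25 MHz.

17.25 MHz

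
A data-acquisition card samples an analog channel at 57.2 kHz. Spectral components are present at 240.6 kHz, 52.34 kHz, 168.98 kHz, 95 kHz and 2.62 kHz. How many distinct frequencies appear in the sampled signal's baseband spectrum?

4

fs/2 = 28.6 kHz.
240.6 kHz mod fs = 11.8 kHz.
11.8 kHz ≤ fs/2 = 28.6 kHz, appears at 11.8 kHz.
52.34 kHz > fs/2 = 28.6 kHz, folds to fs − 52.34 kHz = 4.86 kHz.
168.98 kHz mod fs = 54.58 kHz.
54.58 kHz > fs/2 = 28.6 kHz, folds to fs − 54.58 kHz = 2.62 kHz.
95 kHz mod fs = 37.8 kHz.
37.8 kHz > fs/2 = 28.6 kHz, folds to fs − 37.8 kHz = 19.4 kHz.
2.62 kHz ≤ fs/2 = 28.6 kHz, passes unchanged.
Distinct values: {2.62 kHz, 4.86 kHz, 11.8 kHz, 19.4 kHz} → 4.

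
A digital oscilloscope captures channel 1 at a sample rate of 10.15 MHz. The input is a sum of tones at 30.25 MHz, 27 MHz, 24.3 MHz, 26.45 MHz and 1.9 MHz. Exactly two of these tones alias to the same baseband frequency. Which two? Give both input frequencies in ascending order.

fs/2 = 5.075 MHz.
30.25 MHz mod fs = 9.95 MHz.
9.95 MHz > fs/2 = 5.075 MHz, folds to fs − 9.95 MHz = 0.2 MHz.
27 MHz mod fs = 6.7 MHz.
6.7 MHz > fs/2 = 5.075 MHz, folds to fs − 6.7 MHz = 3.45 MHz.
24.3 MHz mod fs = 4 MHz.
4 MHz ≤ fs/2 = 5.075 MHz, appears at 4 MHz.
26.45 MHz mod fs = 6.15 MHz.
6.15 MHz > fs/2 = 5.075 MHz, folds to fs − 6.15 MHz = 4 MHz.
1.9 MHz ≤ fs/2 = 5.075 MHz, passes unchanged.
24.3 MHz and 26.45 MHz both map to 4 MHz.

24.3 MHz, 26.45 MHz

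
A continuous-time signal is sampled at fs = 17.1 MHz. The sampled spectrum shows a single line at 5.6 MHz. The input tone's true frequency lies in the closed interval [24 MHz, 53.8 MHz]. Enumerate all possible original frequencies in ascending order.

28.6 MHz, 39.8 MHz, 45.7 MHz

Frequencies that alias to 5.6 MHz are k·fs ± 5.6 MHz for integer k ≥ 0.
k=0: 5.6 MHz.
k=1: 11.5 MHz, 22.7 MHz.
k=2: 28.6 MHz, 39.8 MHz.
k=3: 45.7 MHz, 56.9 MHz.
k=4: 62.8 MHz, 74 MHz.
Within [24 MHz, 53.8 MHz]: 28.6 MHz, 39.8 MHz, 45.7 MHz.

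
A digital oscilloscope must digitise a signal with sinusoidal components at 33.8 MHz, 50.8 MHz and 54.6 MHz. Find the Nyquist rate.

109.2 MHz

Highest-frequency component: 54.6 MHz.
Nyquist rate = 2 × 54.6 MHz = 109.2 MHz.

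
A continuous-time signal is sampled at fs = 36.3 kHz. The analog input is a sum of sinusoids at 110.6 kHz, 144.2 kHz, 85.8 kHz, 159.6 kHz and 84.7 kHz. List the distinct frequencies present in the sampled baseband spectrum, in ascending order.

fs/2 = 18.15 kHz.
110.6 kHz mod fs = 1.7 kHz.
1.7 kHz ≤ fs/2 = 18.15 kHz, appears at 1.7 kHz.
144.2 kHz mod fs = 35.3 kHz.
35.3 kHz > fs/2 = 18.15 kHz, folds to fs − 35.3 kHz = 1 kHz.
85.8 kHz mod fs = 13.2 kHz.
13.2 kHz ≤ fs/2 = 18.15 kHz, appears at 13.2 kHz.
159.6 kHz mod fs = 14.4 kHz.
14.4 kHz ≤ fs/2 = 18.15 kHz, appears at 14.4 kHz.
84.7 kHz mod fs = 12.1 kHz.
12.1 kHz ≤ fs/2 = 18.15 kHz, appears at 12.1 kHz.
Distinct values: {1 kHz, 1.7 kHz, 12.1 kHz, 13.2 kHz, 14.4 kHz}.

1 kHz, 1.7 kHz, 12.1 kHz, 13.2 kHz, 14.4 kHz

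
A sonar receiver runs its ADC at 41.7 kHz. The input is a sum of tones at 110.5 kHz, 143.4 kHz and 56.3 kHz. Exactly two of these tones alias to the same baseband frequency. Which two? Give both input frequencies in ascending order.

56.3 kHz, 110.5 kHz

fs/2 = 20.85 kHz.
110.5 kHz mod fs = 27.1 kHz.
27.1 kHz > fs/2 = 20.85 kHz, folds to fs − 27.1 kHz = 14.6 kHz.
143.4 kHz mod fs = 18.3 kHz.
18.3 kHz ≤ fs/2 = 20.85 kHz, appears at 18.3 kHz.
56.3 kHz mod fs = 14.6 kHz.
14.6 kHz ≤ fs/2 = 20.85 kHz, appears at 14.6 kHz.
56.3 kHz and 110.5 kHz both map to 14.6 kHz.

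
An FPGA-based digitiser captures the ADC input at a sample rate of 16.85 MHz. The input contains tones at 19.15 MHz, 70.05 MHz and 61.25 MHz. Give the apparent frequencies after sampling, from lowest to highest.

2.3 MHz, 2.65 MHz, 6.15 MHz

fs/2 = 8.425 MHz.
19.15 MHz mod fs = 2.3 MHz.
2.3 MHz ≤ fs/2 = 8.425 MHz, appears at 2.3 MHz.
70.05 MHz mod fs = 2.65 MHz.
2.65 MHz ≤ fs/2 = 8.425 MHz, appears at 2.65 MHz.
61.25 MHz mod fs = 10.7 MHz.
10.7 MHz > fs/2 = 8.425 MHz, folds to fs − 10.7 MHz = 6.15 MHz.
Distinct values: {2.3 MHz, 2.65 MHz, 6.15 MHz}.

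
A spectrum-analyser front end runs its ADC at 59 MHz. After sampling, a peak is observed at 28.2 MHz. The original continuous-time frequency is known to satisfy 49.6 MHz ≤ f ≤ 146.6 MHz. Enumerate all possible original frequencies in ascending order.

Frequencies that alias to 28.2 MHz are k·fs ± 28.2 MHz for integer k ≥ 0.
k=0: 28.2 MHz.
k=1: 30.8 MHz, 87.2 MHz.
k=2: 89.8 MHz, 146.2 MHz.
k=3: 148.8 MHz, 205.2 MHz.
Within [49.6 MHz, 146.6 MHz]: 87.2 MHz, 89.8 MHz, 146.2 MHz.

87.2 MHz, 89.8 MHz, 146.2 MHz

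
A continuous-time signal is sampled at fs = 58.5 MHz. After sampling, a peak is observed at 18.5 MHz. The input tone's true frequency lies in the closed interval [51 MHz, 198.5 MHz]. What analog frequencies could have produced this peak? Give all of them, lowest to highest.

Frequencies that alias to 18.5 MHz are k·fs ± 18.5 MHz for integer k ≥ 0.
k=0: 18.5 MHz.
k=1: 40 MHz, 77 MHz.
k=2: 98.5 MHz, 135.5 MHz.
k=3: 157 MHz, 194 MHz.
k=4: 215.5 MHz, 252.5 MHz.
Within [51 MHz, 198.5 MHz]: 77 MHz, 98.5 MHz, 135.5 MHz, 157 MHz, 194 MHz.

77 MHz, 98.5 MHz, 135.5 MHz, 157 MHz, 194 MHz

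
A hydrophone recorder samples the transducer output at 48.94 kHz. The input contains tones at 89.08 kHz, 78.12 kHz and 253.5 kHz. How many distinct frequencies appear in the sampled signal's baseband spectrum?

fs/2 = 24.47 kHz.
89.08 kHz mod fs = 40.14 kHz.
40.14 kHz > fs/2 = 24.47 kHz, folds to fs − 40.14 kHz = 8.8 kHz.
78.12 kHz mod fs = 29.18 kHz.
29.18 kHz > fs/2 = 24.47 kHz, folds to fs − 29.18 kHz = 19.76 kHz.
253.5 kHz mod fs = 8.8 kHz.
8.8 kHz ≤ fs/2 = 24.47 kHz, appears at 8.8 kHz.
Distinct values: {8.8 kHz, 19.76 kHz} → 2.

2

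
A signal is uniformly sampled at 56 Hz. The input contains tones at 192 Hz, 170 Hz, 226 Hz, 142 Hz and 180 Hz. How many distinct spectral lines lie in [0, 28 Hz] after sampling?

4

fs/2 = 28 Hz.
192 Hz mod fs = 24 Hz.
24 Hz ≤ fs/2 = 28 Hz, appears at 24 Hz.
170 Hz mod fs = 2 Hz.
2 Hz ≤ fs/2 = 28 Hz, appears at 2 Hz.
226 Hz mod fs = 2 Hz.
2 Hz ≤ fs/2 = 28 Hz, appears at 2 Hz.
142 Hz mod fs = 30 Hz.
30 Hz > fs/2 = 28 Hz, folds to fs − 30 Hz = 26 Hz.
180 Hz mod fs = 12 Hz.
12 Hz ≤ fs/2 = 28 Hz, appears at 12 Hz.
Distinct values: {2 Hz, 12 Hz, 24 Hz, 26 Hz} → 4.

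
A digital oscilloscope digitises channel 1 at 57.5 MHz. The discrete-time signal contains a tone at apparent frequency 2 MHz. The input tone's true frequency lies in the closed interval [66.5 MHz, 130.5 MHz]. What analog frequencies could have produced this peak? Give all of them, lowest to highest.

113 MHz, 117 MHz

Frequencies that alias to 2 MHz are k·fs ± 2 MHz for integer k ≥ 0.
k=0: 2 MHz.
k=1: 55.5 MHz, 59.5 MHz.
k=2: 113 MHz, 117 MHz.
k=3: 170.5 MHz, 174.5 MHz.
Within [66.5 MHz, 130.5 MHz]: 113 MHz, 117 MHz.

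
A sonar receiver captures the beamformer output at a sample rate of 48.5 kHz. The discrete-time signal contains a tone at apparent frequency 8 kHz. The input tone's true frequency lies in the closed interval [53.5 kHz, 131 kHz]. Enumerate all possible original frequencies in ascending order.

56.5 kHz, 89 kHz, 105 kHz

Frequencies that alias to 8 kHz are k·fs ± 8 kHz for integer k ≥ 0.
k=0: 8 kHz.
k=1: 40.5 kHz, 56.5 kHz.
k=2: 89 kHz, 105 kHz.
k=3: 137.5 kHz, 153.5 kHz.
Within [53.5 kHz, 131 kHz]: 56.5 kHz, 89 kHz, 105 kHz.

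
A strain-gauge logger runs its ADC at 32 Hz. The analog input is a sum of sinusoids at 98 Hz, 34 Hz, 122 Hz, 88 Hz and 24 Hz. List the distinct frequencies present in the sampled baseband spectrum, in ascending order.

2 Hz, 6 Hz, 8 Hz

fs/2 = 16 Hz.
98 Hz mod fs = 2 Hz.
2 Hz ≤ fs/2 = 16 Hz, appears at 2 Hz.
34 Hz mod fs = 2 Hz.
2 Hz ≤ fs/2 = 16 Hz, appears at 2 Hz.
122 Hz mod fs = 26 Hz.
26 Hz > fs/2 = 16 Hz, folds to fs − 26 Hz = 6 Hz.
88 Hz mod fs = 24 Hz.
24 Hz > fs/2 = 16 Hz, folds to fs − 24 Hz = 8 Hz.
24 Hz > fs/2 = 16 Hz, folds to fs − 24 Hz = 8 Hz.
Distinct values: {2 Hz, 6 Hz, 8 Hz}.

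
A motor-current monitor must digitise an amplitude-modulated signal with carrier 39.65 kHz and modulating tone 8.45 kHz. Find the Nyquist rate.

AM sidebands sit at fc ± fm = 31.2 kHz and 48.1 kHz.
Highest-frequency component: 48.1 kHz.
Nyquist rate = 2 × 48.1 kHz = 96.2 kHz.

96.2 kHz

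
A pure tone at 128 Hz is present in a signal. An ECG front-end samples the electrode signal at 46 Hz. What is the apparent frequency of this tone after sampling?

10 Hz

128 Hz mod fs = 36 Hz.
36 Hz > fs/2 = 23 Hz, folds to fs − 36 Hz = 10 Hz.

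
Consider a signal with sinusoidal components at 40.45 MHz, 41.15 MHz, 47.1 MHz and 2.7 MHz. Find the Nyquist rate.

Highest-frequency component: 47.1 MHz.
Nyquist rate = 2 × 47.1 MHz = 94.2 MHz.

94.2 MHz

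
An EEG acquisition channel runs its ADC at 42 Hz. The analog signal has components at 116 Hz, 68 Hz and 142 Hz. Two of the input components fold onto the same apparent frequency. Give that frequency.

fs/2 = 21 Hz.
116 Hz mod fs = 32 Hz.
32 Hz > fs/2 = 21 Hz, folds to fs − 32 Hz = 10 Hz.
68 Hz mod fs = 26 Hz.
26 Hz > fs/2 = 21 Hz, folds to fs − 26 Hz = 16 Hz.
142 Hz mod fs = 16 Hz.
16 Hz ≤ fs/2 = 21 Hz, appears at 16 Hz.
68 Hz and 142 Hz both map to 16 Hz.

16 Hz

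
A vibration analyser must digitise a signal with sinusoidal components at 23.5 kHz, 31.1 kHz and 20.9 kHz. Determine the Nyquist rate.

Highest-frequency component: 31.1 kHz.
Nyquist rate = 2 × 31.1 kHz = 62.2 kHz.

62.2 kHz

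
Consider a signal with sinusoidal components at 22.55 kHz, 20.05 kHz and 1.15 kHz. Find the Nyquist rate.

Highest-frequency component: 22.55 kHz.
Nyquist rate = 2 × 22.55 kHz = 45.1 kHz.

45.1 kHz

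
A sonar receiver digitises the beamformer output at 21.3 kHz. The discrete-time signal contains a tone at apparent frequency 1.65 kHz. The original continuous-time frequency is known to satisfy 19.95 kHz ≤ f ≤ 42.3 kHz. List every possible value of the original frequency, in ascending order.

22.95 kHz, 40.95 kHz

Frequencies that alias to 1.65 kHz are k·fs ± 1.65 kHz for integer k ≥ 0.
k=0: 1.65 kHz.
k=1: 19.65 kHz, 22.95 kHz.
k=2: 40.95 kHz, 44.25 kHz.
k=3: 62.25 kHz, 65.55 kHz.
Within [19.95 kHz, 42.3 kHz]: 22.95 kHz, 40.95 kHz.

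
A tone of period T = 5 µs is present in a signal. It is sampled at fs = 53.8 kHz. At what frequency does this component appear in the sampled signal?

T = 5 µs → f = 1/T = 200 kHz.
200 kHz mod fs = 38.6 kHz.
38.6 kHz > fs/2 = 26.9 kHz, folds to fs − 38.6 kHz = 15.2 kHz.

15.2 kHz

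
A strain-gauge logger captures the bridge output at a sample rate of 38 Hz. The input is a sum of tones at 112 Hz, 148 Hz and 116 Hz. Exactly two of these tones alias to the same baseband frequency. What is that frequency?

2 Hz

fs/2 = 19 Hz.
112 Hz mod fs = 36 Hz.
36 Hz > fs/2 = 19 Hz, folds to fs − 36 Hz = 2 Hz.
148 Hz mod fs = 34 Hz.
34 Hz > fs/2 = 19 Hz, folds to fs − 34 Hz = 4 Hz.
116 Hz mod fs = 2 Hz.
2 Hz ≤ fs/2 = 19 Hz, appears at 2 Hz.
112 Hz and 116 Hz both map to 2 Hz.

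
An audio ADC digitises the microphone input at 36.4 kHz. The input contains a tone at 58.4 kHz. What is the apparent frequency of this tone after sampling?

14.4 kHz

58.4 kHz mod fs = 22 kHz.
22 kHz > fs/2 = 18.2 kHz, folds to fs − 22 kHz = 14.4 kHz.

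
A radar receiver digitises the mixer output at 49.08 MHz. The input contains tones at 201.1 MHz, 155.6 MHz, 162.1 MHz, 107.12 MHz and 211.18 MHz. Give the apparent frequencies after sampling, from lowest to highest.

4.78 MHz, 8.36 MHz, 8.96 MHz, 14.86 MHz

fs/2 = 24.54 MHz.
201.1 MHz mod fs = 4.78 MHz.
4.78 MHz ≤ fs/2 = 24.54 MHz, appears at 4.78 MHz.
155.6 MHz mod fs = 8.36 MHz.
8.36 MHz ≤ fs/2 = 24.54 MHz, appears at 8.36 MHz.
162.1 MHz mod fs = 14.86 MHz.
14.86 MHz ≤ fs/2 = 24.54 MHz, appears at 14.86 MHz.
107.12 MHz mod fs = 8.96 MHz.
8.96 MHz ≤ fs/2 = 24.54 MHz, appears at 8.96 MHz.
211.18 MHz mod fs = 14.86 MHz.
14.86 MHz ≤ fs/2 = 24.54 MHz, appears at 14.86 MHz.
Distinct values: {4.78 MHz, 8.36 MHz, 8.96 MHz, 14.86 MHz}.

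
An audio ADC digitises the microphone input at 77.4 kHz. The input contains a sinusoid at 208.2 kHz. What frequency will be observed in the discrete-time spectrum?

208.2 kHz mod fs = 53.4 kHz.
53.4 kHz > fs/2 = 38.7 kHz, folds to fs − 53.4 kHz = 24 kHz.

24 kHz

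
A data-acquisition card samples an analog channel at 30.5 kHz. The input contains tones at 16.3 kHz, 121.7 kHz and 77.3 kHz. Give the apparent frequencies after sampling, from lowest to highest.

fs/2 = 15.25 kHz.
16.3 kHz > fs/2 = 15.25 kHz, folds to fs − 16.3 kHz = 14.2 kHz.
121.7 kHz mod fs = 30.2 kHz.
30.2 kHz > fs/2 = 15.25 kHz, folds to fs − 30.2 kHz = 0.3 kHz.
77.3 kHz mod fs = 16.3 kHz.
16.3 kHz > fs/2 = 15.25 kHz, folds to fs − 16.3 kHz = 14.2 kHz.
Distinct values: {0.3 kHz, 14.2 kHz}.

0.3 kHz, 14.2 kHz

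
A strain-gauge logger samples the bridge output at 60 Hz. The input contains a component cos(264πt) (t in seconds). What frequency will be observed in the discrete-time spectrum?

ω = 264π rad/s → f = ω/(2π) = 132 Hz.
132 Hz mod fs = 12 Hz.
12 Hz ≤ fs/2 = 30 Hz, appears at 12 Hz.

12 Hz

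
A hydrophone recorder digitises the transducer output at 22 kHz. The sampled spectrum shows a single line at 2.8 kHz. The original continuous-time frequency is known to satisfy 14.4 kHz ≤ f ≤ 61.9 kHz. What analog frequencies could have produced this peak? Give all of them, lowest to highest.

Frequencies that alias to 2.8 kHz are k·fs ± 2.8 kHz for integer k ≥ 0.
k=0: 2.8 kHz.
k=1: 19.2 kHz, 24.8 kHz.
k=2: 41.2 kHz, 46.8 kHz.
k=3: 63.2 kHz, 68.8 kHz.
Within [14.4 kHz, 61.9 kHz]: 19.2 kHz, 24.8 kHz, 41.2 kHz, 46.8 kHz.

19.2 kHz, 24.8 kHz, 41.2 kHz, 46.8 kHz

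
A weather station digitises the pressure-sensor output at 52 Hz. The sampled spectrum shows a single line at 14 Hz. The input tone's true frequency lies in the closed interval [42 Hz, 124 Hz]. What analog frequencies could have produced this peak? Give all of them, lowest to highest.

Frequencies that alias to 14 Hz are k·fs ± 14 Hz for integer k ≥ 0.
k=0: 14 Hz.
k=1: 38 Hz, 66 Hz.
k=2: 90 Hz, 118 Hz.
k=3: 142 Hz, 170 Hz.
Within [42 Hz, 124 Hz]: 66 Hz, 90 Hz, 118 Hz.

66 Hz, 90 Hz, 118 Hz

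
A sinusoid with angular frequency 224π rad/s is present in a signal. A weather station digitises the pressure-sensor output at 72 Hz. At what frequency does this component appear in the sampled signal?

32 Hz

ω = 224π rad/s → f = ω/(2π) = 112 Hz.
112 Hz mod fs = 40 Hz.
40 Hz > fs/2 = 36 Hz, folds to fs − 40 Hz = 32 Hz.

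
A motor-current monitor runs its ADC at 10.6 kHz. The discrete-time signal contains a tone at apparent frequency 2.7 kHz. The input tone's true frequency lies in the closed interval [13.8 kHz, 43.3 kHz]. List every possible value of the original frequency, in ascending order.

18.5 kHz, 23.9 kHz, 29.1 kHz, 34.5 kHz, 39.7 kHz

Frequencies that alias to 2.7 kHz are k·fs ± 2.7 kHz for integer k ≥ 0.
k=0: 2.7 kHz.
k=1: 7.9 kHz, 13.3 kHz.
k=2: 18.5 kHz, 23.9 kHz.
k=3: 29.1 kHz, 34.5 kHz.
k=4: 39.7 kHz, 45.1 kHz.
k=5: 50.3 kHz, 55.7 kHz.
Within [13.8 kHz, 43.3 kHz]: 18.5 kHz, 23.9 kHz, 29.1 kHz, 34.5 kHz, 39.7 kHz.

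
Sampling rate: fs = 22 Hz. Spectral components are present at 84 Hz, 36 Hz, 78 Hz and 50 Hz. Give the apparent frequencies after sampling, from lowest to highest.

fs/2 = 11 Hz.
84 Hz mod fs = 18 Hz.
18 Hz > fs/2 = 11 Hz, folds to fs − 18 Hz = 4 Hz.
36 Hz mod fs = 14 Hz.
14 Hz > fs/2 = 11 Hz, folds to fs − 14 Hz = 8 Hz.
78 Hz mod fs = 12 Hz.
12 Hz > fs/2 = 11 Hz, folds to fs − 12 Hz = 10 Hz.
50 Hz mod fs = 6 Hz.
6 Hz ≤ fs/2 = 11 Hz, appears at 6 Hz.
Distinct values: {4 Hz, 6 Hz, 8 Hz, 10 Hz}.

4 Hz, 6 Hz, 8 Hz, 10 Hz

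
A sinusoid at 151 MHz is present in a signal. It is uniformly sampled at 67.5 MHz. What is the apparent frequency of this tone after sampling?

151 MHz mod fs = 16 MHz.
16 MHz ≤ fs/2 = 33.75 MHz, appears at 16 MHz.

16 MHz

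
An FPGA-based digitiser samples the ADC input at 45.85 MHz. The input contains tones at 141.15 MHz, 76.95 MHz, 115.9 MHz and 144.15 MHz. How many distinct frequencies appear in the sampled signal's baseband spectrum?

fs/2 = 22.925 MHz.
141.15 MHz mod fs = 3.6 MHz.
3.6 MHz ≤ fs/2 = 22.925 MHz, appears at 3.6 MHz.
76.95 MHz mod fs = 31.1 MHz.
31.1 MHz > fs/2 = 22.925 MHz, folds to fs − 31.1 MHz = 14.75 MHz.
115.9 MHz mod fs = 24.2 MHz.
24.2 MHz > fs/2 = 22.925 MHz, folds to fs − 24.2 MHz = 21.65 MHz.
144.15 MHz mod fs = 6.6 MHz.
6.6 MHz ≤ fs/2 = 22.925 MHz, appears at 6.6 MHz.
Distinct values: {3.6 MHz, 6.6 MHz, 14.75 MHz, 21.65 MHz} → 4.

4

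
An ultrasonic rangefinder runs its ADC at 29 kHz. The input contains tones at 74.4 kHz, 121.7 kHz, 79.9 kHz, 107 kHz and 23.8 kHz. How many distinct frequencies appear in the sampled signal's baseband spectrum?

fs/2 = 14.5 kHz.
74.4 kHz mod fs = 16.4 kHz.
16.4 kHz > fs/2 = 14.5 kHz, folds to fs − 16.4 kHz = 12.6 kHz.
121.7 kHz mod fs = 5.7 kHz.
5.7 kHz ≤ fs/2 = 14.5 kHz, appears at 5.7 kHz.
79.9 kHz mod fs = 21.9 kHz.
21.9 kHz > fs/2 = 14.5 kHz, folds to fs − 21.9 kHz = 7.1 kHz.
107 kHz mod fs = 20 kHz.
20 kHz > fs/2 = 14.5 kHz, folds to fs − 20 kHz = 9 kHz.
23.8 kHz > fs/2 = 14.5 kHz, folds to fs − 23.8 kHz = 5.2 kHz.
Distinct values: {5.2 kHz, 5.7 kHz, 7.1 kHz, 9 kHz, 12.6 kHz} → 5.

5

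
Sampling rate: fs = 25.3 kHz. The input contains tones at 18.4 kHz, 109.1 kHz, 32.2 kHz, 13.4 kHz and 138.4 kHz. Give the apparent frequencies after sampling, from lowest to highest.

fs/2 = 12.65 kHz.
18.4 kHz > fs/2 = 12.65 kHz, folds to fs − 18.4 kHz = 6.9 kHz.
109.1 kHz mod fs = 7.9 kHz.
7.9 kHz ≤ fs/2 = 12.65 kHz, appears at 7.9 kHz.
32.2 kHz mod fs = 6.9 kHz.
6.9 kHz ≤ fs/2 = 12.65 kHz, appears at 6.9 kHz.
13.4 kHz > fs/2 = 12.65 kHz, folds to fs − 13.4 kHz = 11.9 kHz.
138.4 kHz mod fs = 11.9 kHz.
11.9 kHz ≤ fs/2 = 12.65 kHz, appears at 11.9 kHz.
Distinct values: {6.9 kHz, 7.9 kHz, 11.9 kHz}.

6.9 kHz, 7.9 kHz, 11.9 kHz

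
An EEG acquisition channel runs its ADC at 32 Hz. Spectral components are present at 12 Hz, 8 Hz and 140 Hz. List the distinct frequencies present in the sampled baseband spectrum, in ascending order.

8 Hz, 12 Hz

fs/2 = 16 Hz.
12 Hz ≤ fs/2 = 16 Hz, passes unchanged.
8 Hz ≤ fs/2 = 16 Hz, passes unchanged.
140 Hz mod fs = 12 Hz.
12 Hz ≤ fs/2 = 16 Hz, appears at 12 Hz.
Distinct values: {8 Hz, 12 Hz}.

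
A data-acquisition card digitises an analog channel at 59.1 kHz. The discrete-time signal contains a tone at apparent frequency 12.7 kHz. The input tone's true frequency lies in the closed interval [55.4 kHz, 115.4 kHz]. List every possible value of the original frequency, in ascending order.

71.8 kHz, 105.5 kHz

Frequencies that alias to 12.7 kHz are k·fs ± 12.7 kHz for integer k ≥ 0.
k=0: 12.7 kHz.
k=1: 46.4 kHz, 71.8 kHz.
k=2: 105.5 kHz, 130.9 kHz.
k=3: 164.6 kHz, 190 kHz.
Within [55.4 kHz, 115.4 kHz]: 71.8 kHz, 105.5 kHz.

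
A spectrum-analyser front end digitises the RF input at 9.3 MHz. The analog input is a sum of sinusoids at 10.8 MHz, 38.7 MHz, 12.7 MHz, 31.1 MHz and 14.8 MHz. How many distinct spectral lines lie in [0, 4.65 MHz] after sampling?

fs/2 = 4.65 MHz.
10.8 MHz mod fs = 1.5 MHz.
1.5 MHz ≤ fs/2 = 4.65 MHz, appears at 1.5 MHz.
38.7 MHz mod fs = 1.5 MHz.
1.5 MHz ≤ fs/2 = 4.65 MHz, appears at 1.5 MHz.
12.7 MHz mod fs = 3.4 MHz.
3.4 MHz ≤ fs/2 = 4.65 MHz, appears at 3.4 MHz.
31.1 MHz mod fs = 3.2 MHz.
3.2 MHz ≤ fs/2 = 4.65 MHz, appears at 3.2 MHz.
14.8 MHz mod fs = 5.5 MHz.
5.5 MHz > fs/2 = 4.65 MHz, folds to fs − 5.5 MHz = 3.8 MHz.
Distinct values: {1.5 MHz, 3.2 MHz, 3.4 MHz, 3.8 MHz} → 4.

4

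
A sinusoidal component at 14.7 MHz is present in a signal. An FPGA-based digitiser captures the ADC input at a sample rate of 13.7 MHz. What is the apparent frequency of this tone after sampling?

14.7 MHz mod fs = 1 MHz.
1 MHz ≤ fs/2 = 6.85 MHz, appears at 1 MHz.

1 MHz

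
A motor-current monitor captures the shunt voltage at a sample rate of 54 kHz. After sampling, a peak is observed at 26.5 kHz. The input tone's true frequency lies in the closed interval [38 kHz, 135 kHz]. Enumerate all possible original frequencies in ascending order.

Frequencies that alias to 26.5 kHz are k·fs ± 26.5 kHz for integer k ≥ 0.
k=0: 26.5 kHz.
k=1: 27.5 kHz, 80.5 kHz.
k=2: 81.5 kHz, 134.5 kHz.
k=3: 135.5 kHz, 188.5 kHz.
Within [38 kHz, 135 kHz]: 80.5 kHz, 81.5 kHz, 134.5 kHz.

80.5 kHz, 81.5 kHz, 134.5 kHz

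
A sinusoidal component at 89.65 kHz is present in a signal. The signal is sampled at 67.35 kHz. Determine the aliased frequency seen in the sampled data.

89.65 kHz mod fs = 22.3 kHz.
22.3 kHz ≤ fs/2 = 33.675 kHz, appears at 22.3 kHz.

22.3 kHz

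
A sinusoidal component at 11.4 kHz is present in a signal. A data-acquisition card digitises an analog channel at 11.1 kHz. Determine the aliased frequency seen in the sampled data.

11.4 kHz mod fs = 0.3 kHz.
0.3 kHz ≤ fs/2 = 5.55 kHz, appears at 0.3 kHz.

0.3 kHz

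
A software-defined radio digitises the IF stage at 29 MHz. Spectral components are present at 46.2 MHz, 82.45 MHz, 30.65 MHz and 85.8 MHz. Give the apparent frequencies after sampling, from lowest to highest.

fs/2 = 14.5 MHz.
46.2 MHz mod fs = 17.2 MHz.
17.2 MHz > fs/2 = 14.5 MHz, folds to fs − 17.2 MHz = 11.8 MHz.
82.45 MHz mod fs = 24.45 MHz.
24.45 MHz > fs/2 = 14.5 MHz, folds to fs − 24.45 MHz = 4.55 MHz.
30.65 MHz mod fs = 1.65 MHz.
1.65 MHz ≤ fs/2 = 14.5 MHz, appears at 1.65 MHz.
85.8 MHz mod fs = 27.8 MHz.
27.8 MHz > fs/2 = 14.5 MHz, folds to fs − 27.8 MHz = 1.2 MHz.
Distinct values: {1.2 MHz, 1.65 MHz, 4.55 MHz, 11.8 MHz}.

1.2 MHz, 1.65 MHz, 4.55 MHz, 11.8 MHz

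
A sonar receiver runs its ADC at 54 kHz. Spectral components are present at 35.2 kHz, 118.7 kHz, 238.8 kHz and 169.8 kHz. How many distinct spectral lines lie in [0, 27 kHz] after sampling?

4

fs/2 = 27 kHz.
35.2 kHz > fs/2 = 27 kHz, folds to fs − 35.2 kHz = 18.8 kHz.
118.7 kHz mod fs = 10.7 kHz.
10.7 kHz ≤ fs/2 = 27 kHz, appears at 10.7 kHz.
238.8 kHz mod fs = 22.8 kHz.
22.8 kHz ≤ fs/2 = 27 kHz, appears at 22.8 kHz.
169.8 kHz mod fs = 7.8 kHz.
7.8 kHz ≤ fs/2 = 27 kHz, appears at 7.8 kHz.
Distinct values: {7.8 kHz, 10.7 kHz, 18.8 kHz, 22.8 kHz} → 4.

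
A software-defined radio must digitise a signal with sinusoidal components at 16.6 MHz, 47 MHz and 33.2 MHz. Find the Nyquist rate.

Highest-frequency component: 47 MHz.
Nyquist rate = 2 × 47 MHz = 94 MHz.

94 MHz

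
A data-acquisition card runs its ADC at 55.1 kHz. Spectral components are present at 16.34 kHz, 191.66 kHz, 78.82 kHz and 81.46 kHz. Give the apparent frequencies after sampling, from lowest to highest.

fs/2 = 27.55 kHz.
16.34 kHz ≤ fs/2 = 27.55 kHz, passes unchanged.
191.66 kHz mod fs = 26.36 kHz.
26.36 kHz ≤ fs/2 = 27.55 kHz, appears at 26.36 kHz.
78.82 kHz mod fs = 23.72 kHz.
23.72 kHz ≤ fs/2 = 27.55 kHz, appears at 23.72 kHz.
81.46 kHz mod fs = 26.36 kHz.
26.36 kHz ≤ fs/2 = 27.55 kHz, appears at 26.36 kHz.
Distinct values: {16.34 kHz, 23.72 kHz, 26.36 kHz}.

16.34 kHz, 23.72 kHz, 26.36 kHz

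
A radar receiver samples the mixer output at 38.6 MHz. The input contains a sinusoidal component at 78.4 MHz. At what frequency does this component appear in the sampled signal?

1.2 MHz

78.4 MHz mod fs = 1.2 MHz.
1.2 MHz ≤ fs/2 = 19.3 MHz, appears at 1.2 MHz.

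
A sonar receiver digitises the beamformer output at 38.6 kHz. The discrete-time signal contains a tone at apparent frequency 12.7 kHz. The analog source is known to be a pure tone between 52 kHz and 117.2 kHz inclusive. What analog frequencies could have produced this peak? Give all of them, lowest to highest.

64.5 kHz, 89.9 kHz, 103.1 kHz

Frequencies that alias to 12.7 kHz are k·fs ± 12.7 kHz for integer k ≥ 0.
k=0: 12.7 kHz.
k=1: 25.9 kHz, 51.3 kHz.
k=2: 64.5 kHz, 89.9 kHz.
k=3: 103.1 kHz, 128.5 kHz.
k=4: 141.7 kHz, 167.1 kHz.
Within [52 kHz, 117.2 kHz]: 64.5 kHz, 89.9 kHz, 103.1 kHz.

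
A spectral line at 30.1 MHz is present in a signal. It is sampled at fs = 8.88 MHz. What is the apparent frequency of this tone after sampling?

3.46 MHz

30.1 MHz mod fs = 3.46 MHz.
3.46 MHz ≤ fs/2 = 4.44 MHz, appears at 3.46 MHz.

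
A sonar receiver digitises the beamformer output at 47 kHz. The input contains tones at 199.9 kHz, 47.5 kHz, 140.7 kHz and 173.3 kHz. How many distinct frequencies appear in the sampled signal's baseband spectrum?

fs/2 = 23.5 kHz.
199.9 kHz mod fs = 11.9 kHz.
11.9 kHz ≤ fs/2 = 23.5 kHz, appears at 11.9 kHz.
47.5 kHz mod fs = 0.5 kHz.
0.5 kHz ≤ fs/2 = 23.5 kHz, appears at 0.5 kHz.
140.7 kHz mod fs = 46.7 kHz.
46.7 kHz > fs/2 = 23.5 kHz, folds to fs − 46.7 kHz = 0.3 kHz.
173.3 kHz mod fs = 32.3 kHz.
32.3 kHz > fs/2 = 23.5 kHz, folds to fs − 32.3 kHz = 14.7 kHz.
Distinct values: {0.3 kHz, 0.5 kHz, 11.9 kHz, 14.7 kHz} → 4.

4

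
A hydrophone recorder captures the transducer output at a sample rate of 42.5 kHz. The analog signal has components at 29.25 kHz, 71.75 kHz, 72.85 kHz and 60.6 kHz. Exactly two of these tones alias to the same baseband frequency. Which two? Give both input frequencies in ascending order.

29.25 kHz, 71.75 kHz

fs/2 = 21.25 kHz.
29.25 kHz > fs/2 = 21.25 kHz, folds to fs − 29.25 kHz = 13.25 kHz.
71.75 kHz mod fs = 29.25 kHz.
29.25 kHz > fs/2 = 21.25 kHz, folds to fs − 29.25 kHz = 13.25 kHz.
72.85 kHz mod fs = 30.35 kHz.
30.35 kHz > fs/2 = 21.25 kHz, folds to fs − 30.35 kHz = 12.15 kHz.
60.6 kHz mod fs = 18.1 kHz.
18.1 kHz ≤ fs/2 = 21.25 kHz, appears at 18.1 kHz.
29.25 kHz and 71.75 kHz both map to 13.25 kHz.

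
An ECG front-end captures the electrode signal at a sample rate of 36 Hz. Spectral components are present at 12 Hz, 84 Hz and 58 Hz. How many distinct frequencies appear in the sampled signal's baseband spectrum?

fs/2 = 18 Hz.
12 Hz ≤ fs/2 = 18 Hz, passes unchanged.
84 Hz mod fs = 12 Hz.
12 Hz ≤ fs/2 = 18 Hz, appears at 12 Hz.
58 Hz mod fs = 22 Hz.
22 Hz > fs/2 = 18 Hz, folds to fs − 22 Hz = 14 Hz.
Distinct values: {12 Hz, 14 Hz} → 2.

2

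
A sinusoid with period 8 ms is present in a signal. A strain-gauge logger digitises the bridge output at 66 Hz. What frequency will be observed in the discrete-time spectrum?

7 Hz

T = 8 ms → f = 1/T = 125 Hz.
125 Hz mod fs = 59 Hz.
59 Hz > fs/2 = 33 Hz, folds to fs − 59 Hz = 7 Hz.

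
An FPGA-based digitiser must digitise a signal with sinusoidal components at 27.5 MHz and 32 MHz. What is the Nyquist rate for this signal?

64 MHz

Highest-frequency component: 32 MHz.
Nyquist rate = 2 × 32 MHz = 64 MHz.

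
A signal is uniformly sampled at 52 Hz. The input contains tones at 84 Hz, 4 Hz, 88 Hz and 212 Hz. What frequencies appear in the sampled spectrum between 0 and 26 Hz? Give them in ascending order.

4 Hz, 16 Hz, 20 Hz

fs/2 = 26 Hz.
84 Hz mod fs = 32 Hz.
32 Hz > fs/2 = 26 Hz, folds to fs − 32 Hz = 20 Hz.
4 Hz ≤ fs/2 = 26 Hz, passes unchanged.
88 Hz mod fs = 36 Hz.
36 Hz > fs/2 = 26 Hz, folds to fs − 36 Hz = 16 Hz.
212 Hz mod fs = 4 Hz.
4 Hz ≤ fs/2 = 26 Hz, appears at 4 Hz.
Distinct values: {4 Hz, 16 Hz, 20 Hz}.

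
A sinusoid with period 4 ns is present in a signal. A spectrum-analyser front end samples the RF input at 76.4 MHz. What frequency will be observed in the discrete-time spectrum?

T = 4 ns → f = 1/T = 250 MHz.
250 MHz mod fs = 20.8 MHz.
20.8 MHz ≤ fs/2 = 38.2 MHz, appears at 20.8 MHz.

20.8 MHz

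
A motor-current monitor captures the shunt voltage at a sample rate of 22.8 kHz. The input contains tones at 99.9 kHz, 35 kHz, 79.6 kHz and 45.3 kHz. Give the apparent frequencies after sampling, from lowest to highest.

0.3 kHz, 8.7 kHz, 10.6 kHz, 11.2 kHz

fs/2 = 11.4 kHz.
99.9 kHz mod fs = 8.7 kHz.
8.7 kHz ≤ fs/2 = 11.4 kHz, appears at 8.7 kHz.
35 kHz mod fs = 12.2 kHz.
12.2 kHz > fs/2 = 11.4 kHz, folds to fs − 12.2 kHz = 10.6 kHz.
79.6 kHz mod fs = 11.2 kHz.
11.2 kHz ≤ fs/2 = 11.4 kHz, appears at 11.2 kHz.
45.3 kHz mod fs = 22.5 kHz.
22.5 kHz > fs/2 = 11.4 kHz, folds to fs − 22.5 kHz = 0.3 kHz.
Distinct values: {0.3 kHz, 8.7 kHz, 10.6 kHz, 11.2 kHz}.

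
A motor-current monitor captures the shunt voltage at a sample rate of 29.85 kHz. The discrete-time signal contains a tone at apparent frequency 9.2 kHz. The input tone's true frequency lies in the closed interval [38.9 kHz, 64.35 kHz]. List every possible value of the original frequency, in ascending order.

Frequencies that alias to 9.2 kHz are k·fs ± 9.2 kHz for integer k ≥ 0.
k=0: 9.2 kHz.
k=1: 20.65 kHz, 39.05 kHz.
k=2: 50.5 kHz, 68.9 kHz.
k=3: 80.35 kHz, 98.75 kHz.
Within [38.9 kHz, 64.35 kHz]: 39.05 kHz, 50.5 kHz.

39.05 kHz, 50.5 kHz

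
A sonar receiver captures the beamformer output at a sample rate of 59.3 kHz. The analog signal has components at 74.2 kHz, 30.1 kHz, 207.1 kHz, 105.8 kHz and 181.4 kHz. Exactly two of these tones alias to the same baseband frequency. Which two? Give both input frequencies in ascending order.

fs/2 = 29.65 kHz.
74.2 kHz mod fs = 14.9 kHz.
14.9 kHz ≤ fs/2 = 29.65 kHz, appears at 14.9 kHz.
30.1 kHz > fs/2 = 29.65 kHz, folds to fs − 30.1 kHz = 29.2 kHz.
207.1 kHz mod fs = 29.2 kHz.
29.2 kHz ≤ fs/2 = 29.65 kHz, appears at 29.2 kHz.
105.8 kHz mod fs = 46.5 kHz.
46.5 kHz > fs/2 = 29.65 kHz, folds to fs − 46.5 kHz = 12.8 kHz.
181.4 kHz mod fs = 3.5 kHz.
3.5 kHz ≤ fs/2 = 29.65 kHz, appears at 3.5 kHz.
30.1 kHz and 207.1 kHz both map to 29.2 kHz.

30.1 kHz, 207.1 kHz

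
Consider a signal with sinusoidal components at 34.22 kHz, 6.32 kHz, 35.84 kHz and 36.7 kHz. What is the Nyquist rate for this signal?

Highest-frequency component: 36.7 kHz.
Nyquist rate = 2 × 36.7 kHz = 73.4 kHz.

73.4 kHz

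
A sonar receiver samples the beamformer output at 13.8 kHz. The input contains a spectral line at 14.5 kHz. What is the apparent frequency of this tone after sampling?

0.7 kHz

14.5 kHz mod fs = 0.7 kHz.
0.7 kHz ≤ fs/2 = 6.9 kHz, appears at 0.7 kHz.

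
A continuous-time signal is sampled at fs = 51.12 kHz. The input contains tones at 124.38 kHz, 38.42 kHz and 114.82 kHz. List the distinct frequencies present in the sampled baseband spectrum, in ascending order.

fs/2 = 25.56 kHz.
124.38 kHz mod fs = 22.14 kHz.
22.14 kHz ≤ fs/2 = 25.56 kHz, appears at 22.14 kHz.
38.42 kHz > fs/2 = 25.56 kHz, folds to fs − 38.42 kHz = 12.7 kHz.
114.82 kHz mod fs = 12.58 kHz.
12.58 kHz ≤ fs/2 = 25.56 kHz, appears at 12.58 kHz.
Distinct values: {12.58 kHz, 12.7 kHz, 22.14 kHz}.

12.58 kHz, 12.7 kHz, 22.14 kHz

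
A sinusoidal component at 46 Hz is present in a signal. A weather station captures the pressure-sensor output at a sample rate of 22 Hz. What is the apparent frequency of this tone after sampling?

2 Hz

46 Hz mod fs = 2 Hz.
2 Hz ≤ fs/2 = 11 Hz, appears at 2 Hz.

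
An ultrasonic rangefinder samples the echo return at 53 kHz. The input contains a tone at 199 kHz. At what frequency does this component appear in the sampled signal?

199 kHz mod fs = 40 kHz.
40 kHz > fs/2 = 26.5 kHz, folds to fs − 40 kHz = 13 kHz.

13 kHz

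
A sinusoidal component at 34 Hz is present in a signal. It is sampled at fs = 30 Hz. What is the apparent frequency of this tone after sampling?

34 Hz mod fs = 4 Hz.
4 Hz ≤ fs/2 = 15 Hz, appears at 4 Hz.

4 Hz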